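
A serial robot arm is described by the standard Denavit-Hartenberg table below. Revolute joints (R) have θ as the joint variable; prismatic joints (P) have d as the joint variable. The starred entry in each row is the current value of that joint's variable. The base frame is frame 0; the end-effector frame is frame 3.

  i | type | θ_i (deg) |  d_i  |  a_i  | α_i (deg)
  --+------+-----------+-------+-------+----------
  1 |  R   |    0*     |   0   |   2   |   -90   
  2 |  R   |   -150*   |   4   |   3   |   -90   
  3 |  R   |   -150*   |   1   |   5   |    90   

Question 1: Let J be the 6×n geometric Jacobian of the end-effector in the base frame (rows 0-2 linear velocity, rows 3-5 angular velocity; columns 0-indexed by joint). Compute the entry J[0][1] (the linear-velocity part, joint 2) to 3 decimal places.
axis z_1 = (0.0000,1.0000,0.0000); lever o_n−o_1 = (1.6519,6.5000,0.2010)
cross product → J_v[:, 1] = (0.2010,0.0000,-1.6519)
J_ω[:, 1] = z_1
entry J[0][1] = 0.2010

0.201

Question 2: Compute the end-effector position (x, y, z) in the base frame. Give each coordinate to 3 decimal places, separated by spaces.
after link 1: o_1 = (2.0000, 0.0000, 0.0000)
after link 2: o_2 = (-0.5981, 4.0000, 1.5000)
after link 3: o_3 = (3.6519, 6.5000, 0.2010)

3.652 6.500 0.201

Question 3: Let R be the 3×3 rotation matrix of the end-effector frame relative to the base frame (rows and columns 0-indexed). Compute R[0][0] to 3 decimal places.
0.750

End-effector x-axis (col 0 of R) = (0.7500,0.5000,-0.4330)
R[0][0] = 0.7500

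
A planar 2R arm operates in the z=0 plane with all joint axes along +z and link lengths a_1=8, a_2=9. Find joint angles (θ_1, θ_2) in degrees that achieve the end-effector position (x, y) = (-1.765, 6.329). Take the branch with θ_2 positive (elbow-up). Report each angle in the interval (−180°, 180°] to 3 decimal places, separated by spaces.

cos θ_2 = (43.1715−8²−9²)/(2·8·9) = -0.7071; θ_2 = 135.0029° (elbow-up)
β = atan2(6.3290,-1.7650) = 105.5825°; ψ = atan2(6.3636,1.6357) = 75.5847°
θ_1 = β − ψ = 29.9978°

29.998 135.003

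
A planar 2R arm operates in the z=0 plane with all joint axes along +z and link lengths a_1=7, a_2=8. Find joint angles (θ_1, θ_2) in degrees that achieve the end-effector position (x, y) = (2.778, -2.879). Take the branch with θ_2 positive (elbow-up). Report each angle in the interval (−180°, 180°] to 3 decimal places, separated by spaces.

cos θ_2 = (16.0059−7²−8²)/(2·7·8) = -0.8660; θ_2 = 149.9992° (elbow-up)
β = atan2(-2.8790,2.7780) = -46.0228°; ψ = atan2(4.0001,0.0719) = 88.9709°
θ_1 = β − ψ = -134.9938°

-134.994 149.999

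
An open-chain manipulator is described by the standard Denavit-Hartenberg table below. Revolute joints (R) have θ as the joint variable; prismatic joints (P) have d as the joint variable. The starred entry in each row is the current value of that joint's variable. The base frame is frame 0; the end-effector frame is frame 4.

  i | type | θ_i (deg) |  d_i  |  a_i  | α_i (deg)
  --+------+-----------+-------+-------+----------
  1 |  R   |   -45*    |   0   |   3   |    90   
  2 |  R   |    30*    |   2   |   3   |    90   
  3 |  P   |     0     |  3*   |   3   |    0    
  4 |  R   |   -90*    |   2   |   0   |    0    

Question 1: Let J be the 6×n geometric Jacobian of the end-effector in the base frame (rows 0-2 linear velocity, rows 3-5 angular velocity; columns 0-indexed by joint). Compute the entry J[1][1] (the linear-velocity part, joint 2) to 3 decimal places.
axis z_1 = (-0.7071,-0.7071,0.0000); lever o_n−o_1 = (4.0278,-6.8562,-1.3301)
cross product → J_v[:, 1] = (0.9405,-0.9405,7.6962)
J_ω[:, 1] = z_1
entry J[1][1] = -0.9405

-0.941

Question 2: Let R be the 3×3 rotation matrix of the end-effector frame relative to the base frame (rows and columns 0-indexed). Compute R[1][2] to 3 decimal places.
End-effector z-axis (col 2 of R) = (0.3536,-0.3536,-0.8660)
R[1][2] = -0.3536

-0.354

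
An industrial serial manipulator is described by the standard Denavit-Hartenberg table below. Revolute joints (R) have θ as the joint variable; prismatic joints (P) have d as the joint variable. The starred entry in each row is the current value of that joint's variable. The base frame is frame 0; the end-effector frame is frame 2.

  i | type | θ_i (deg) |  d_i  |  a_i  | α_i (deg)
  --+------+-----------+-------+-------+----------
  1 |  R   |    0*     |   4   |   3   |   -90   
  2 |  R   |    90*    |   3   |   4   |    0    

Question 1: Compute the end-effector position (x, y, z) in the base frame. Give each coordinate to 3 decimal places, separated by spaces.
after link 1: o_1 = (3.0000, 0.0000, 4.0000)
after link 2: o_2 = (3.0000, 3.0000, 0.0000)

3.000 3.000 0.000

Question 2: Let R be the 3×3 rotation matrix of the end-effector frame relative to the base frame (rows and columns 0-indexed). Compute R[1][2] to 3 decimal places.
End-effector z-axis (col 2 of R) = (0.0000,1.0000,0.0000)
R[1][2] = 1.0000

1.000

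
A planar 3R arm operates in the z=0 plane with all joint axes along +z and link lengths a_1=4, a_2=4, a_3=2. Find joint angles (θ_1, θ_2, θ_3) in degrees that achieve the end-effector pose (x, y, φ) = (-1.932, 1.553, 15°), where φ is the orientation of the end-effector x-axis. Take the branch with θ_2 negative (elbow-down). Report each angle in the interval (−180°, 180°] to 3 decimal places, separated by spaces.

wrist centre = target − a_3·(cos φ, sin φ) = (-3.8639, 1.0354)
cos θ_2 = (16.0013−4²−4²)/(2·4·4) = -0.5000; θ_2 = -119.9973° (elbow-down)
β = atan2(1.0354,-3.8639) = 164.9994°; ψ = atan2(-3.4642,2.0002) = -59.9986°
θ_1 = β − ψ = 224.9980°
θ_3 = φ − θ_1 − θ_2 = -90.0007° (wrapped to (-180°,180°])

-135.002 -119.997 -90.001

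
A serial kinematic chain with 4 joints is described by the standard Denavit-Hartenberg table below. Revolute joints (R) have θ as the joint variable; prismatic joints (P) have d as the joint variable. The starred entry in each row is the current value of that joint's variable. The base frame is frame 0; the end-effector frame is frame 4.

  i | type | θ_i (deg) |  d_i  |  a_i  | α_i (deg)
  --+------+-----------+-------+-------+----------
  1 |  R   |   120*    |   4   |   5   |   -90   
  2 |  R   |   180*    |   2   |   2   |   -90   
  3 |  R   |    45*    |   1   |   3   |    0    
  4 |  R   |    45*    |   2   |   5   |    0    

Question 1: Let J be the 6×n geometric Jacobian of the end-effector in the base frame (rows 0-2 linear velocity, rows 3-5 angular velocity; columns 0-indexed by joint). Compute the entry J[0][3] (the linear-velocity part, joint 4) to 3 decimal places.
-2.500

axis z_3 = (0.0000,-0.0000,1.0000); lever o_n−o_3 = (4.3301,2.5000,2.0000)
cross product → J_v[:, 3] = (-2.5000,4.3301,0.0000)
J_ω[:, 3] = z_3
entry J[0][3] = -2.5000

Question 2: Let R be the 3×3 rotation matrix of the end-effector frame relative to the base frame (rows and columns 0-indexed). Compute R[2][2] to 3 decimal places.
End-effector z-axis (col 2 of R) = (0.0000,-0.0000,1.0000)
R[2][2] = 1.0000

1.000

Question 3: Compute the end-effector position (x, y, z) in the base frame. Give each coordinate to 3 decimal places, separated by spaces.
after link 1: o_1 = (-2.5000, 4.3301, 4.0000)
after link 2: o_2 = (-3.2321, 1.5981, 4.0000)
after link 3: o_3 = (-0.3343, 0.8216, 5.0000)
after link 4: o_4 = (3.9959, 3.3216, 7.0000)

3.996 3.322 7.000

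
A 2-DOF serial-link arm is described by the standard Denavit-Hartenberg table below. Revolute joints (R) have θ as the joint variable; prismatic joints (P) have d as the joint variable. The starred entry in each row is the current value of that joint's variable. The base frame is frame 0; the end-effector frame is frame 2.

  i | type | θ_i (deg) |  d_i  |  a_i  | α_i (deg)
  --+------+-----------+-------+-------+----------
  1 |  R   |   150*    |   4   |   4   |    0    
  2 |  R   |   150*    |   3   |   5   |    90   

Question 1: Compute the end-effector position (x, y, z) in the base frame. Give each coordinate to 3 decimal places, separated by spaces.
after link 1: o_1 = (-3.4641, 2.0000, 4.0000)
after link 2: o_2 = (-0.9641, -2.3301, 7.0000)

-0.964 -2.330 7.000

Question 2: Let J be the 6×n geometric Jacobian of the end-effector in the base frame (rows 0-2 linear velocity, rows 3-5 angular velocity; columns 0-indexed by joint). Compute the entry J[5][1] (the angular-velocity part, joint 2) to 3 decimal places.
1.000

axis z_1 = (0.0000,0.0000,1.0000); lever o_n−o_1 = (2.5000,-4.3301,3.0000)
cross product → J_v[:, 1] = (4.3301,2.5000,-0.0000)
J_ω[:, 1] = z_1
entry J[5][1] = 1.0000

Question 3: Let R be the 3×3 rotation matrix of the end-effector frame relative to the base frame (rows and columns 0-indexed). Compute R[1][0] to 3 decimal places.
End-effector x-axis (col 0 of R) = (0.5000,-0.8660,0.0000)
R[1][0] = -0.8660

-0.866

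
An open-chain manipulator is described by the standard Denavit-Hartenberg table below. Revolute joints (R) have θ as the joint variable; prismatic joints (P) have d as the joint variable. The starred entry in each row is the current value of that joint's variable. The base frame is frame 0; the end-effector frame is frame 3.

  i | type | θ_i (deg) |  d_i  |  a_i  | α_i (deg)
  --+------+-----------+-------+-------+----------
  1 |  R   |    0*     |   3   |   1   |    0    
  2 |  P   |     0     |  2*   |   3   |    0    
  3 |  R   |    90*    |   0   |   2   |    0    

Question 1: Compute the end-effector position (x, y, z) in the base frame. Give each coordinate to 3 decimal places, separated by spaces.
4.000 2.000 5.000

after link 1: o_1 = (1.0000, 0.0000, 3.0000)
after link 2: o_2 = (4.0000, 0.0000, 5.0000)
after link 3: o_3 = (4.0000, 2.0000, 5.0000)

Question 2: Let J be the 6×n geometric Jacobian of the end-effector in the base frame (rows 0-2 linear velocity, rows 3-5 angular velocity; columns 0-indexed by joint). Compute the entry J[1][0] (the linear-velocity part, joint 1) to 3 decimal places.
axis z_0 = ẑ; lever o_n−o_0 = (4.0000,2.0000,5.0000)
cross product → J_v[:, 0] = (-2.0000,4.0000,0.0000)
J_ω[:, 0] = z_0
entry J[1][0] = 4.0000

4.000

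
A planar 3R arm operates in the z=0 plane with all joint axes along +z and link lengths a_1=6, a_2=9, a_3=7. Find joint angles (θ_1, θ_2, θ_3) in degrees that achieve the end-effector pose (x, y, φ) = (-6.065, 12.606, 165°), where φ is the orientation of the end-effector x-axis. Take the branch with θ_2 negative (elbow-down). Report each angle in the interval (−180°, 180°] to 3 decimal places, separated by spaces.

142.618 -89.999 112.382

wrist centre = target − a_3·(cos φ, sin φ) = (0.6965, 10.7943)
cos θ_2 = (117.0013−6²−9²)/(2·6·9) = 0.0000; θ_2 = -89.9993° (elbow-down)
β = atan2(10.7943,0.6965) = 86.3082°; ψ = atan2(-9.0000,6.0001) = -56.3095°
θ_1 = β − ψ = 142.6177°
θ_3 = φ − θ_1 − θ_2 = 112.3816° (wrapped to (-180°,180°])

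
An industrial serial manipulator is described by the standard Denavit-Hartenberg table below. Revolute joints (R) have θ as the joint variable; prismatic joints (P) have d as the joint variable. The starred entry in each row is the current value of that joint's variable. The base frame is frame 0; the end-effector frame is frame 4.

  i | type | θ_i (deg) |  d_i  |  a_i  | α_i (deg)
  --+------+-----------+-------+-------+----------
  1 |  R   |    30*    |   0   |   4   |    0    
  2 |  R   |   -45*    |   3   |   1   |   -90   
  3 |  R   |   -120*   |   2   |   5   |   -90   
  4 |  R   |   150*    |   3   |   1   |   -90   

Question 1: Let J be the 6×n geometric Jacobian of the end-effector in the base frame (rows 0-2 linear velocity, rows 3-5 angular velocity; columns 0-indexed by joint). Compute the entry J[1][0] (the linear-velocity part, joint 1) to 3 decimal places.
axis z_0 = ẑ; lever o_n−o_0 = (5.3312,3.0526,8.0801)
cross product → J_v[:, 0] = (-3.0526,5.3312,0.0000)
J_ω[:, 0] = z_0
entry J[1][0] = 5.3312

5.331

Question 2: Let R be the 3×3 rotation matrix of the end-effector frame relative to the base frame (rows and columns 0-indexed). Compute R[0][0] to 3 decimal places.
End-effector x-axis (col 0 of R) = (0.2888,-0.5950,-0.7500)
R[0][0] = 0.2888

0.289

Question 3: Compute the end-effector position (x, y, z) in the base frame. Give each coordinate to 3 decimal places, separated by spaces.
after link 1: o_1 = (3.4641, 2.0000, 0.0000)
after link 2: o_2 = (4.4300, 1.7412, 3.0000)
after link 3: o_3 = (2.5329, 4.3201, 7.3301)
after link 4: o_4 = (5.3312, 3.0526, 8.0801)

5.331 3.053 8.080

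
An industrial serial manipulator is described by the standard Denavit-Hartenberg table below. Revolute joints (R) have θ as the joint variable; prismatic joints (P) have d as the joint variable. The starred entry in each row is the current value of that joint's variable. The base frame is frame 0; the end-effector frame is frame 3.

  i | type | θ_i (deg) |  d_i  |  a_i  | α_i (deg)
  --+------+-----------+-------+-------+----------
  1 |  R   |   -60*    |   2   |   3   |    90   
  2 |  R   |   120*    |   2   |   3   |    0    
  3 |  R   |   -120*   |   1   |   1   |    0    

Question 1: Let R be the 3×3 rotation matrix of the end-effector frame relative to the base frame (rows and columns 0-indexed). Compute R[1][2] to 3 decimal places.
End-effector z-axis (col 2 of R) = (-0.8660,-0.5000,0.0000)
R[1][2] = -0.5000

-0.500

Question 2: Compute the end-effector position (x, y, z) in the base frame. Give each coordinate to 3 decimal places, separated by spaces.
-1.348 -3.665 4.598

after link 1: o_1 = (1.5000, -2.5981, 2.0000)
after link 2: o_2 = (-0.9821, -2.2990, 4.5981)
after link 3: o_3 = (-1.3481, -3.6651, 4.5981)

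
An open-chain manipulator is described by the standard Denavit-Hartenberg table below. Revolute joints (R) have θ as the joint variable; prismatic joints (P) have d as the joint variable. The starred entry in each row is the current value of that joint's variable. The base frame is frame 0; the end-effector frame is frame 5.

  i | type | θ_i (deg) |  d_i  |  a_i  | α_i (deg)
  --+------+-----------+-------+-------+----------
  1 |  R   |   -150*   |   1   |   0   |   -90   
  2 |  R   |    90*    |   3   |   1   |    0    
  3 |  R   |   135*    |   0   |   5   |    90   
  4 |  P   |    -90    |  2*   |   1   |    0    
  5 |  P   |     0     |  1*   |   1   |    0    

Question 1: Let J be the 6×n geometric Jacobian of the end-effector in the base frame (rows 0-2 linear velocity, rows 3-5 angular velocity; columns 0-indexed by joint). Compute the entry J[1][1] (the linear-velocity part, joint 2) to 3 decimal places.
axis z_1 = (0.5000,-0.8660,0.0000); lever o_n−o_1 = (5.3990,1.9624,0.4142)
cross product → J_v[:, 1] = (-0.3587,-0.2071,5.6569)
J_ω[:, 1] = z_1
entry J[1][1] = -0.2071

-0.207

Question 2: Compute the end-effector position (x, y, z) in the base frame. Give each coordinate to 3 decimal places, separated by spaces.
5.399 1.962 1.414

after link 1: o_1 = (0.0000, 0.0000, 1.0000)
after link 2: o_2 = (1.5000, -2.5981, 0.0000)
after link 3: o_3 = (4.5619, -0.8303, 3.5355)
after link 4: o_4 = (5.2866, 0.7428, 2.1213)
after link 5: o_5 = (5.3990, 1.9624, 1.4142)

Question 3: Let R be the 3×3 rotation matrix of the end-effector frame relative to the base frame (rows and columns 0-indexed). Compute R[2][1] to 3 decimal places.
0.707

End-effector y-axis (col 1 of R) = (0.6124,0.3536,0.7071)
R[2][1] = 0.7071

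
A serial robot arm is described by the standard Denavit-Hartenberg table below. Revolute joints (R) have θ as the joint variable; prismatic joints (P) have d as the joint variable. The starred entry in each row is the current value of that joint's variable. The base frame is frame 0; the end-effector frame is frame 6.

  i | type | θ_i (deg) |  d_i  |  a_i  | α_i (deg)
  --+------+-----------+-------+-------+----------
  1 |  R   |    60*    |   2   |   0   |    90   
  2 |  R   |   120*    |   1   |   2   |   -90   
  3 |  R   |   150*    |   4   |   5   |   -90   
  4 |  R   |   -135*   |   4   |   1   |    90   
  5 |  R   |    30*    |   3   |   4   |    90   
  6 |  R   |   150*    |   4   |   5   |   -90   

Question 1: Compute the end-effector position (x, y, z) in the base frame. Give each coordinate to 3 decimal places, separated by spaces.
-0.014 -3.474 3.163

after link 1: o_1 = (0.0000, 0.0000, 2.0000)
after link 2: o_2 = (0.3660, -1.3660, 3.7321)
after link 3: o_3 = (-2.4486, -1.2410, -2.0179)
after link 4: o_4 = (0.8983, -3.0793, -3.5732)
after link 5: o_5 = (3.4959, -6.6152, -1.1752)
after link 6: o_6 = (-0.0136, -3.4740, 3.1626)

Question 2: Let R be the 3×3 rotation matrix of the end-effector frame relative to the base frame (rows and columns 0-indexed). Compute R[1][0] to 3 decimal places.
End-effector x-axis (col 0 of R) = (-0.0344,0.8671,0.4969)
R[1][0] = 0.8671

0.867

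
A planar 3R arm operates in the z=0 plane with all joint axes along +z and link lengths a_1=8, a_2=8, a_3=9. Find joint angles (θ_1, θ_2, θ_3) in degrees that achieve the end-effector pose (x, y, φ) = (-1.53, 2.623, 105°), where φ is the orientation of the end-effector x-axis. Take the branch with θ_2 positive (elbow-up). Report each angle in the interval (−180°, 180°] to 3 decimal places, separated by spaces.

wrist centre = target − a_3·(cos φ, sin φ) = (0.7994, -6.0703)
cos θ_2 = (37.4879−8²−8²)/(2·8·8) = -0.7071; θ_2 = 135.0015° (elbow-up)
β = atan2(-6.0703,0.7994) = -82.4982°; ψ = atan2(5.6567,2.3430) = 67.5008°
θ_1 = β − ψ = -149.9989°
θ_3 = φ − θ_1 − θ_2 = 119.9974° (wrapped to (-180°,180°])

-149.999 135.002 119.997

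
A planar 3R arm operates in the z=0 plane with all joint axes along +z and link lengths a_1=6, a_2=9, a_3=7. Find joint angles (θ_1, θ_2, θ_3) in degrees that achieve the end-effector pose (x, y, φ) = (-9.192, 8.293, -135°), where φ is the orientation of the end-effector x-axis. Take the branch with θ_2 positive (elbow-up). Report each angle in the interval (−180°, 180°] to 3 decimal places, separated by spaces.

wrist centre = target − a_3·(cos φ, sin φ) = (-4.2423, 13.2427)
cos θ_2 = (193.3671−6²−9²)/(2·6·9) = 0.7071; θ_2 = 45.0003° (elbow-up)
β = atan2(13.2427,-4.2423) = 107.7626°; ψ = atan2(6.3640,12.3639) = 27.2359°
θ_1 = β − ψ = 80.5267°
θ_3 = φ − θ_1 − θ_2 = 99.4730° (wrapped to (-180°,180°])

80.527 45.000 99.473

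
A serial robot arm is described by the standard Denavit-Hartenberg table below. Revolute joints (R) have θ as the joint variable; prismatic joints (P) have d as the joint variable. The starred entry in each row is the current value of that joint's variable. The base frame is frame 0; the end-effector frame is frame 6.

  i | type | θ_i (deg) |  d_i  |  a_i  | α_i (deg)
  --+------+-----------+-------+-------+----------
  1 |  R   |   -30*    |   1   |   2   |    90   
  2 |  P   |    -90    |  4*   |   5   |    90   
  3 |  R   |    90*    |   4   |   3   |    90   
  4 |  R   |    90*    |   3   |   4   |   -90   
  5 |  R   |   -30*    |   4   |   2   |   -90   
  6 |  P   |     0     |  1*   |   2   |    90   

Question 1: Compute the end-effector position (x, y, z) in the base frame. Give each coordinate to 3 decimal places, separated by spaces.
-10.129 2.384 -8.134

after link 1: o_1 = (1.7321, -1.0000, 1.0000)
after link 2: o_2 = (-0.2679, -4.4641, -4.0000)
after link 3: o_3 = (-5.2321, -5.0622, -4.0000)
after link 4: o_4 = (-8.6962, -3.0622, -7.0000)
after link 5: o_5 = (-8.1962, 1.2679, -8.0000)
after link 6: o_6 = (-10.1292, 2.3840, -8.1340)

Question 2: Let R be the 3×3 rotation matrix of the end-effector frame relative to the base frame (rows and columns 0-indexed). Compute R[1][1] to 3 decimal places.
End-effector y-axis (col 1 of R) = (-0.4330,0.2500,0.8660)
R[1][1] = 0.2500

0.250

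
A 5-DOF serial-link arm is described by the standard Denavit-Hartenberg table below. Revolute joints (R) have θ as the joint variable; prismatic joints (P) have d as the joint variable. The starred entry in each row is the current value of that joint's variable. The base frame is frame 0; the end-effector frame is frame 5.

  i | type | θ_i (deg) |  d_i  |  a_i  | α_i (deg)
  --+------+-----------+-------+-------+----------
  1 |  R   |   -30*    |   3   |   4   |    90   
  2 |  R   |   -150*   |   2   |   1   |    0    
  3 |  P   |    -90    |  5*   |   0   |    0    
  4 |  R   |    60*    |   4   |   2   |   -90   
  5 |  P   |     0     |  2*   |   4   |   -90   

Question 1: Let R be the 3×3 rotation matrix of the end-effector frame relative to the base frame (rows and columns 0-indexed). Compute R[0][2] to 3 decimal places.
End-effector z-axis (col 2 of R) = (0.5000,0.8660,-0.0000)
R[0][2] = 0.5000

0.500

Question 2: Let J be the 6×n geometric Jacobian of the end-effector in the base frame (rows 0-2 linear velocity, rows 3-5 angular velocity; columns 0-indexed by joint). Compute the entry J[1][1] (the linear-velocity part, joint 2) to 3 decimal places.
axis z_1 = (-0.5000,-0.8660,0.0000); lever o_n−o_1 = (-11.4462,-6.0933,-2.5000)
cross product → J_v[:, 1] = (2.1651,-1.2500,-6.8660)
J_ω[:, 1] = z_1
entry J[1][1] = -1.2500

-1.250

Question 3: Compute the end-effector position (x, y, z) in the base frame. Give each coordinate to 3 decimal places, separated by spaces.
after link 1: o_1 = (3.4641, -2.0000, 3.0000)
after link 2: o_2 = (1.7141, -3.2990, 2.5000)
after link 3: o_3 = (-0.7859, -7.6292, 2.5000)
after link 4: o_4 = (-4.5179, -10.0933, 2.5000)
after link 5: o_5 = (-7.9821, -8.0933, 0.5000)

-7.982 -8.093 0.500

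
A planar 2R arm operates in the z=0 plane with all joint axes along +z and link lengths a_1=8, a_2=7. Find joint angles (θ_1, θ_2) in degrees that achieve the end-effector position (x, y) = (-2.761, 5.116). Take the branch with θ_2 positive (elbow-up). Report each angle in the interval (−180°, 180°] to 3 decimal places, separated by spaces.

cos θ_2 = (33.7966−8²−7²)/(2·8·7) = -0.7072; θ_2 = 135.0054° (elbow-up)
β = atan2(5.1160,-2.7610) = 118.3548°; ψ = atan2(4.9493,3.0498) = 58.3583°
θ_1 = β − ψ = 59.9965°

59.997 135.005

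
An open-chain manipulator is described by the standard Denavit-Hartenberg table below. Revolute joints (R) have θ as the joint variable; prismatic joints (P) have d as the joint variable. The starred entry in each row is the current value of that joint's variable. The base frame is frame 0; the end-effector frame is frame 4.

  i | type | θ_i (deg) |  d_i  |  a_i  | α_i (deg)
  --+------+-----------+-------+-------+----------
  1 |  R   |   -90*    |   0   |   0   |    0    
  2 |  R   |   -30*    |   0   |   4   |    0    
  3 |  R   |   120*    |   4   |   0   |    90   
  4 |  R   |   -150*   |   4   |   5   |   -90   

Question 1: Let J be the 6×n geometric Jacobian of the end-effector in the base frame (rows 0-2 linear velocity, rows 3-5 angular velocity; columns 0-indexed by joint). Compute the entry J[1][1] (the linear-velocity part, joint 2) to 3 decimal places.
-6.330

axis z_1 = (0.0000,0.0000,1.0000); lever o_n−o_1 = (-6.3301,-7.4641,1.5000)
cross product → J_v[:, 1] = (7.4641,-6.3301,0.0000)
J_ω[:, 1] = z_1
entry J[1][1] = -6.3301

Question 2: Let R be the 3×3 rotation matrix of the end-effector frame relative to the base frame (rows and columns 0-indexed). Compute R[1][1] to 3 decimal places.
End-effector y-axis (col 1 of R) = (0.0000,1.0000,-0.0000)
R[1][1] = 1.0000

1.000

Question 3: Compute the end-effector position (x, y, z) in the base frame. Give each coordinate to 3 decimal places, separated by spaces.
after link 1: o_1 = (0.0000, 0.0000, 0.0000)
after link 2: o_2 = (-2.0000, -3.4641, 0.0000)
after link 3: o_3 = (-2.0000, -3.4641, 4.0000)
after link 4: o_4 = (-6.3301, -7.4641, 1.5000)

-6.330 -7.464 1.500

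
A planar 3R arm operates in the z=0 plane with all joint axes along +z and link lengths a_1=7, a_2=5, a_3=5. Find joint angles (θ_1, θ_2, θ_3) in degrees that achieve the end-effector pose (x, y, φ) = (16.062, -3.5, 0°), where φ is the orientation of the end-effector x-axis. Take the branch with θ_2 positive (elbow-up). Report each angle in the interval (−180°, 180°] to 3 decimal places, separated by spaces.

-30.003 30.006 -0.004

wrist centre = target − a_3·(cos φ, sin φ) = (11.0620, -3.5000)
cos θ_2 = (134.6178−7²−5²)/(2·7·5) = 0.8660; θ_2 = 30.0064° (elbow-up)
β = atan2(-3.5000,11.0620) = -17.5573°; ψ = atan2(2.5005,11.3298) = 12.4456°
θ_1 = β − ψ = -30.0029°
θ_3 = φ − θ_1 − θ_2 = -0.0035° (wrapped to (-180°,180°])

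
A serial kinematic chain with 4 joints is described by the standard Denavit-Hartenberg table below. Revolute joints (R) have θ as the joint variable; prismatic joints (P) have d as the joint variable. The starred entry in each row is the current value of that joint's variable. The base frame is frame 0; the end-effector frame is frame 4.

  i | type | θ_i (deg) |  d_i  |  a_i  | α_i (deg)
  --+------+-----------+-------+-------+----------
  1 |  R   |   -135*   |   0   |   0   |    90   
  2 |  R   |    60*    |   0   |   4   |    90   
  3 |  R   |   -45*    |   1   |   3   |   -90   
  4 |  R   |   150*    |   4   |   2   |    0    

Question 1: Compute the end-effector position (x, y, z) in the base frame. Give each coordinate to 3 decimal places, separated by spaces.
-4.097 -1.365 6.690

after link 1: o_1 = (0.0000, 0.0000, 0.0000)
after link 2: o_2 = (-1.4142, -1.4142, 3.4641)
after link 3: o_3 = (-1.2766, -4.2766, 4.8012)
after link 4: o_4 = (-4.0972, -1.3652, 6.6900)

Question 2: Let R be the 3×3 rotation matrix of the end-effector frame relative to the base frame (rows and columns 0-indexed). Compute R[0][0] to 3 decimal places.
End-effector x-axis (col 0 of R) = (0.0897,0.9557,-0.2803)
R[0][0] = 0.0897

0.090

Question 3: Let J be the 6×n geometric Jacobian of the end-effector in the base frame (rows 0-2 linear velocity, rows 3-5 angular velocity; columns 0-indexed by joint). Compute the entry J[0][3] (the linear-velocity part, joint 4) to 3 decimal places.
axis z_3 = (-0.7500,0.2500,0.6124); lever o_n−o_3 = (-2.8206,2.9114,1.8888)
cross product → J_v[:, 3] = (-1.3107,-0.3107,-1.4784)
J_ω[:, 3] = z_3
entry J[0][3] = -1.3107

-1.311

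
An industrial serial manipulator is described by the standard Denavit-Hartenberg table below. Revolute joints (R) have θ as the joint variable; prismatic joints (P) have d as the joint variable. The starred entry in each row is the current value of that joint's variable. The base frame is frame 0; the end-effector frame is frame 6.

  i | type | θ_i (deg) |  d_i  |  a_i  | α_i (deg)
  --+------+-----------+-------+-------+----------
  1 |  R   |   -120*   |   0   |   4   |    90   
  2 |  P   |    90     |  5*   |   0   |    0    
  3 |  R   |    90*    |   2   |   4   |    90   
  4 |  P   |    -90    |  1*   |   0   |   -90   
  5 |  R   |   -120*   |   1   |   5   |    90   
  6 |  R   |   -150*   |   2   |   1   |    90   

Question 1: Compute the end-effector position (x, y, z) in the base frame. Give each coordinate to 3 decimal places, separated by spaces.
after link 1: o_1 = (-2.0000, -3.4641, 0.0000)
after link 2: o_2 = (-6.3301, -0.9641, 0.0000)
after link 3: o_3 = (-6.0622, 3.5000, 0.0000)
after link 4: o_4 = (-6.0622, 3.5000, 1.0000)
after link 5: o_5 = (-7.7272, 5.6160, 5.3301)
after link 6: o_6 = (-9.1022, 5.8325, 3.5801)

-9.102 5.833 3.580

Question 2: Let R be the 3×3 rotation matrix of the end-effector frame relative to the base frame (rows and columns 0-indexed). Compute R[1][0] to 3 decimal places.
End-effector x-axis (col 0 of R) = (0.1250,-0.6495,-0.7500)
R[1][0] = -0.6495

-0.650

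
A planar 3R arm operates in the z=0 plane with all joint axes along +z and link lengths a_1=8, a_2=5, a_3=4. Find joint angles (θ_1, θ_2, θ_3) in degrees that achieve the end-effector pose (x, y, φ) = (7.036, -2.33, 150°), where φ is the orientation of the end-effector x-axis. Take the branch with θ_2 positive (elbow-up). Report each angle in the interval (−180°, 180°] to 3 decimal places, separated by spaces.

-44.821 59.999 134.822

wrist centre = target − a_3·(cos φ, sin φ) = (10.5001, -4.3300)
cos θ_2 = (129.0010−8²−5²)/(2·8·5) = 0.5000; θ_2 = 59.9991° (elbow-up)
β = atan2(-4.3300,10.5001) = -22.4101°; ψ = atan2(4.3301,10.5001) = 22.4106°
θ_1 = β − ψ = -44.8207°
θ_3 = φ − θ_1 − θ_2 = 134.8216° (wrapped to (-180°,180°])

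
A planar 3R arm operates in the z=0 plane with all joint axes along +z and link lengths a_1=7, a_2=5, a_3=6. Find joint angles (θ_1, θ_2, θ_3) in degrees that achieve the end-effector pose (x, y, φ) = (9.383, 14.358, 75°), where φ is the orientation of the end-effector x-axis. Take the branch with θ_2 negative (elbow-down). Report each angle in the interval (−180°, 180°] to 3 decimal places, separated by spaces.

wrist centre = target − a_3·(cos φ, sin φ) = (7.8301, 8.5624)
cos θ_2 = (134.6257−7²−5²)/(2·7·5) = 0.8661; θ_2 = -29.9936° (elbow-down)
β = atan2(8.5624,7.8301) = 47.5581°; ψ = atan2(-2.4995,11.3304) = -12.4403°
θ_1 = β − ψ = 59.9984°
θ_3 = φ − θ_1 − θ_2 = 44.9952° (wrapped to (-180°,180°])

59.998 -29.994 44.995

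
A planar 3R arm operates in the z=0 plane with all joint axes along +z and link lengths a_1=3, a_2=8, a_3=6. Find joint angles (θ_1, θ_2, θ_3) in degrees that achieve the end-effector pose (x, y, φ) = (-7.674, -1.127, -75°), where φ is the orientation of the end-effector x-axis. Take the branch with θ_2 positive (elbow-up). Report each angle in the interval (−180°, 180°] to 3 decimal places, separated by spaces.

119.987 45.016 119.997

wrist centre = target − a_3·(cos φ, sin φ) = (-9.2269, 4.6686)
cos θ_2 = (106.9314−3²−8²)/(2·3·8) = 0.7069; θ_2 = 45.0165° (elbow-up)
β = atan2(4.6686,-9.2269) = 153.1619°; ψ = atan2(5.6585,8.6552) = 33.1753°
θ_1 = β − ψ = 119.9866°
θ_3 = φ − θ_1 − θ_2 = 119.9969° (wrapped to (-180°,180°])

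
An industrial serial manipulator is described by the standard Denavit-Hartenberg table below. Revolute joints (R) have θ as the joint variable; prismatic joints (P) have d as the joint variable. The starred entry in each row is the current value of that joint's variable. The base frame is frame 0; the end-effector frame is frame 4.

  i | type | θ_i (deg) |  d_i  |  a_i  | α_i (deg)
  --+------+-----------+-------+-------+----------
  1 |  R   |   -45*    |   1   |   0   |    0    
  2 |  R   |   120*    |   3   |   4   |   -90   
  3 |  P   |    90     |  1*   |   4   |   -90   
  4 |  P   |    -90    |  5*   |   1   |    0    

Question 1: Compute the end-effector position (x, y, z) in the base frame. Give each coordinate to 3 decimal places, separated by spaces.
-2.191 -0.448 -0.000

after link 1: o_1 = (0.0000, 0.0000, 1.0000)
after link 2: o_2 = (1.0353, 3.8637, 4.0000)
after link 3: o_3 = (0.0694, 4.1225, 0.0000)
after link 4: o_4 = (-2.1907, -0.4483, -0.0000)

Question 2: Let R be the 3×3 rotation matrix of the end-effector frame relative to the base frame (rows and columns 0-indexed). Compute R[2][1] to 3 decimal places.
-1.000

End-effector y-axis (col 1 of R) = (0.0000,0.0000,-1.0000)
R[2][1] = -1.0000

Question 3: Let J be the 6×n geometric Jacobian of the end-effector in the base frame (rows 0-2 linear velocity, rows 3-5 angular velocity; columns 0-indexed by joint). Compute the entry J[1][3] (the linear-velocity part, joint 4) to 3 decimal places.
-0.966

prismatic axis z_3 = (-0.2588,-0.9659,-0.0000)
J_v[:, 3] = z_3; J_ω[:, 3] = (0,0,0)
entry J[1][3] = -0.9659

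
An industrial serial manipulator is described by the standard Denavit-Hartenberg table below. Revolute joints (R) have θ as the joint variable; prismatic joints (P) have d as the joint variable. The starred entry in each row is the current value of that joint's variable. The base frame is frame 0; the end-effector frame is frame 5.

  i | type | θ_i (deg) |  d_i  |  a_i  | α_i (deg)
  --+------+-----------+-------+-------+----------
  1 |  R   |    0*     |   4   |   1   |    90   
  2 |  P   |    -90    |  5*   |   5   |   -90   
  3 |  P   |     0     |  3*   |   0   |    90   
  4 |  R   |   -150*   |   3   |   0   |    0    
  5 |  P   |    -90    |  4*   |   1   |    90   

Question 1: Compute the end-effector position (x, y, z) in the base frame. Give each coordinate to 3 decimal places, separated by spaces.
after link 1: o_1 = (1.0000, 0.0000, 4.0000)
after link 2: o_2 = (1.0000, -5.0000, -1.0000)
after link 3: o_3 = (4.0000, -5.0000, -1.0000)
after link 4: o_4 = (4.0000, -8.0000, -1.0000)
after link 5: o_5 = (4.8660, -12.0000, -0.5000)

4.866 -12.000 -0.500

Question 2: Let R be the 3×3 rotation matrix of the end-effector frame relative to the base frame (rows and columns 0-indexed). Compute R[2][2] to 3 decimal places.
-0.866

End-effector z-axis (col 2 of R) = (0.5000,-0.0000,-0.8660)
R[2][2] = -0.8660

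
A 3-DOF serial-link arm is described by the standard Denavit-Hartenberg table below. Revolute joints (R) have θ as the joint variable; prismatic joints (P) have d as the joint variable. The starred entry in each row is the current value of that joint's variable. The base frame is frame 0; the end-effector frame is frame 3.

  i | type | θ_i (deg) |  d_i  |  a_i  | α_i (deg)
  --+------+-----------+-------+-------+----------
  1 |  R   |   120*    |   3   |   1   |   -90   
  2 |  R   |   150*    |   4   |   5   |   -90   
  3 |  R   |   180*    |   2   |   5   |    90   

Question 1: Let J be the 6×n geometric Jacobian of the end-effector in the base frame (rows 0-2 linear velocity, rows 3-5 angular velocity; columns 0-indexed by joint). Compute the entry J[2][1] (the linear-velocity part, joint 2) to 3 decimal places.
axis z_1 = (-0.8660,-0.5000,0.0000); lever o_n−o_1 = (-2.9641,-2.8660,1.7321)
cross product → J_v[:, 1] = (-0.8660,1.5000,1.0000)
J_ω[:, 1] = z_1
entry J[2][1] = 1.0000

1.000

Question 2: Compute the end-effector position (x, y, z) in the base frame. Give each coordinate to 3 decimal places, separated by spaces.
after link 1: o_1 = (-0.5000, 0.8660, 3.0000)
after link 2: o_2 = (-1.7990, -4.8840, 0.5000)
after link 3: o_3 = (-3.4641, -2.0000, 4.7321)

-3.464 -2.000 4.732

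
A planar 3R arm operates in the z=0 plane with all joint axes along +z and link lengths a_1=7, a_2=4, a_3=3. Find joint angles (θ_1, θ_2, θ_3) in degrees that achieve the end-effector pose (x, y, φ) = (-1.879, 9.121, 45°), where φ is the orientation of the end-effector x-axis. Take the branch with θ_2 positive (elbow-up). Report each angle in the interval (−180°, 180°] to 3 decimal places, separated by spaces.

90.003 90.002 -135.005

wrist centre = target − a_3·(cos φ, sin φ) = (-4.0003, 6.9997)
cos θ_2 = (64.9981−7²−4²)/(2·7·4) = -0.0000; θ_2 = 90.0020° (elbow-up)
β = atan2(6.9997,-4.0003) = 119.7480°; ψ = atan2(4.0000,6.9999) = 29.7454°
θ_1 = β − ψ = 90.0026°
θ_3 = φ − θ_1 − θ_2 = -135.0046° (wrapped to (-180°,180°])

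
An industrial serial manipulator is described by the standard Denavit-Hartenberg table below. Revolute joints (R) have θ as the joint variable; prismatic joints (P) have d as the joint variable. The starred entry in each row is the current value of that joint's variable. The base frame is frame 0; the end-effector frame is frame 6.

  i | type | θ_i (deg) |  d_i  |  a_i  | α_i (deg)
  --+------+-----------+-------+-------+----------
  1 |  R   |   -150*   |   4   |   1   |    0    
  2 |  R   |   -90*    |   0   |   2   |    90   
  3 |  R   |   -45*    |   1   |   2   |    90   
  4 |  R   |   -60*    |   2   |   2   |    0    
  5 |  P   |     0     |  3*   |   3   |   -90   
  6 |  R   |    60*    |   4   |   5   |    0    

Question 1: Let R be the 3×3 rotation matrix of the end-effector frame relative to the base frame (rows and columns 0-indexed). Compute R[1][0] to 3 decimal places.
End-effector x-axis (col 0 of R) = (-0.7696,0.4669,0.4356)
R[1][0] = 0.4669

0.467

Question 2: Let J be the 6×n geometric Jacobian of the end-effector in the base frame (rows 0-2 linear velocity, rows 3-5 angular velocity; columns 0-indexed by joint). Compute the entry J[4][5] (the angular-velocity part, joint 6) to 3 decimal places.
0.780

axis z_5 = (0.1268,0.7803,-0.6124); lever o_n−o_5 = (-3.3406,5.4559,-0.2715)
cross product → J_v[:, 5] = (3.1292,2.0801,3.2987)
J_ω[:, 5] = z_5
entry J[4][5] = 0.7803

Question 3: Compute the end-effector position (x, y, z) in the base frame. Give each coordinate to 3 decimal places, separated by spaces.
after link 1: o_1 = (-0.8660, -0.5000, 4.0000)
after link 2: o_2 = (-1.8660, 1.2321, 4.0000)
after link 3: o_3 = (-1.7071, 2.9568, 2.5858)
after link 4: o_4 = (-2.8536, 1.4784, 0.4645)
after link 5: o_5 = (-4.5732, -0.7392, -2.7175)
after link 6: o_6 = (-7.9138, 4.7167, -2.9890)

-7.914 4.717 -2.989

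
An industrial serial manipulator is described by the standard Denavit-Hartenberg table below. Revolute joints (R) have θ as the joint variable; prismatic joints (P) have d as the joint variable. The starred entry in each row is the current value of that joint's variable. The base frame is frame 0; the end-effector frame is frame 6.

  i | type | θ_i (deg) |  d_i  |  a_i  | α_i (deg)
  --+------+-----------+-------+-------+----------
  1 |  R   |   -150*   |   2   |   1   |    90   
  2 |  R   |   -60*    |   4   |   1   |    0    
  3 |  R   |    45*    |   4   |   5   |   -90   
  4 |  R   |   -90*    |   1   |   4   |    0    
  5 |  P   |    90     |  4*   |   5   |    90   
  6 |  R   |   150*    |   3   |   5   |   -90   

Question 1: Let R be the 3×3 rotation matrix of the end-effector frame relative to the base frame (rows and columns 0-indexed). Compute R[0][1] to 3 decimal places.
End-effector y-axis (col 1 of R) = (0.5000,-0.8660,-0.0000)
R[0][1] = 0.5000

0.500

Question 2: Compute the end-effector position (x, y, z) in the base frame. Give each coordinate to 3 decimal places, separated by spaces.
-15.223 8.531 6.911

after link 1: o_1 = (-0.8660, -0.5000, 2.0000)
after link 2: o_2 = (-3.2990, 2.7141, 1.1340)
after link 3: o_3 = (-9.4816, 3.7634, -0.1601)
after link 4: o_4 = (-11.7058, 7.0981, 0.8058)
after link 5: o_5 = (-16.7849, 4.1656, 3.3754)
after link 6: o_6 = (-15.2231, 8.5315, 6.9109)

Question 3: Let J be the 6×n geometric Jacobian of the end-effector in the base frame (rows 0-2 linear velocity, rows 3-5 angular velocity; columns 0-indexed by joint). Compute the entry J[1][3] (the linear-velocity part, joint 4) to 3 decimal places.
-3.961

axis z_3 = (-0.2241,-0.1294,0.9659); lever o_n−o_3 = (-5.7414,4.7681,7.0711)
cross product → J_v[:, 3] = (-5.5207,-3.9609,-1.8117)
J_ω[:, 3] = z_3
entry J[1][3] = -3.9609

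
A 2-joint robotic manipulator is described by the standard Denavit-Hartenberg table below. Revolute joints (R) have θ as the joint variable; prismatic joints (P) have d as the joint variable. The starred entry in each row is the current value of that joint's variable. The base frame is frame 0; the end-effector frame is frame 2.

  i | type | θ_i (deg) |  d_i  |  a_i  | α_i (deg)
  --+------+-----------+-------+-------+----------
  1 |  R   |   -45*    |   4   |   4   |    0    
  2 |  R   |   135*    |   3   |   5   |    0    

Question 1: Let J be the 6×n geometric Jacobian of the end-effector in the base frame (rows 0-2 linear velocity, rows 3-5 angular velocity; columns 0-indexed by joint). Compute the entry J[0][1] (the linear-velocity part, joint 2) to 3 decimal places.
-5.000

axis z_1 = (0.0000,0.0000,1.0000); lever o_n−o_1 = (0.0000,5.0000,3.0000)
cross product → J_v[:, 1] = (-5.0000,0.0000,0.0000)
J_ω[:, 1] = z_1
entry J[0][1] = -5.0000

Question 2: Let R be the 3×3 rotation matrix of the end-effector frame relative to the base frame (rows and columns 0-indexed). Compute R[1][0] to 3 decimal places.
1.000

End-effector x-axis (col 0 of R) = (0.0000,1.0000,0.0000)
R[1][0] = 1.0000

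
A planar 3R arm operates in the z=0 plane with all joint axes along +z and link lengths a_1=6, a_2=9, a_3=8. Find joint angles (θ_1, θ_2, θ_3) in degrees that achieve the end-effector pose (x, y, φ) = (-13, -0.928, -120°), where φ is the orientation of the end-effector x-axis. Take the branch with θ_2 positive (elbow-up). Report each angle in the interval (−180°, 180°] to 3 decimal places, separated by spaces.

wrist centre = target − a_3·(cos φ, sin φ) = (-9.0000, 6.0002)
cos θ_2 = (117.0024−6²−9²)/(2·6·9) = 0.0000; θ_2 = 89.9987° (elbow-up)
β = atan2(6.0002,-9.0000) = 146.3090°; ψ = atan2(9.0000,6.0002) = 56.3090°
θ_1 = β − ψ = 90.0000°
θ_3 = φ − θ_1 − θ_2 = 60.0013° (wrapped to (-180°,180°])

90.000 89.999 60.001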